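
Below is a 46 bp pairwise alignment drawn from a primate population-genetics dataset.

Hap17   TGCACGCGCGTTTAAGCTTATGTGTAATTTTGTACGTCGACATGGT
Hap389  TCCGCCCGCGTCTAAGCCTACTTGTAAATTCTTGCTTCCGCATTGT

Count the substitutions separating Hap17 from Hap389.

The sequences differ at positions 2 (G/C), 4 (A/G), 6 (G/C), 12 (T/C), 18 (T/C), 21 (T/C), 22 (G/T), 28 (T/A), 31 (T/C), 32 (G/T), 34 (A/G), 36 (G/T), 39 (G/C), 40 (A/G), 44 (G/T).
That gives 15 mismatches out of 46 aligned sites, so the Hamming distance is 15.

15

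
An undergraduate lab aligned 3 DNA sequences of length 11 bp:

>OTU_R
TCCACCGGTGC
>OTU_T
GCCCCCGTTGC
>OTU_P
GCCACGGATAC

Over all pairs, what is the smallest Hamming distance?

Pairwise Hamming distances:
  OTU_R vs OTU_T: 3
  OTU_R vs OTU_P: 4
  OTU_T vs OTU_P: 4
The smallest is 3, between OTU_R and OTU_T.

3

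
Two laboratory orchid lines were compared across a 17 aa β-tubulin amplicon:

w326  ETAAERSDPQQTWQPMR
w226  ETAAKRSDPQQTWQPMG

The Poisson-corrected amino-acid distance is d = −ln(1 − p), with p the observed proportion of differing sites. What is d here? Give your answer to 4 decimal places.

0.1252

Differing sites — 5:E/K; 17:R/G.
p = 2/17 = 0.117647.
d = −ln(1 − 0.117647) = −ln(0.882353) = 0.1252.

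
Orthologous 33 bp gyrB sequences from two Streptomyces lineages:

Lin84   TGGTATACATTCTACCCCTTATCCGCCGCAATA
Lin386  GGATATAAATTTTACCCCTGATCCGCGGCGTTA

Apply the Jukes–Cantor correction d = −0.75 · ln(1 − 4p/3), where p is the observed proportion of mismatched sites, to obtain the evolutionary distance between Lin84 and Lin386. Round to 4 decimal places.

0.2928

The sequences differ at positions 1 (T/G), 3 (G/A), 8 (C/A), 12 (C/T), 20 (T/G), 27 (C/G), 30 (A/G), 31 (A/T).
p = 8/33 = 0.242424.
d = −0.75 · ln(1 − (4/3)·0.242424) = −0.75 · ln(0.676768) = −0.75 · (-0.390427) = 0.2928.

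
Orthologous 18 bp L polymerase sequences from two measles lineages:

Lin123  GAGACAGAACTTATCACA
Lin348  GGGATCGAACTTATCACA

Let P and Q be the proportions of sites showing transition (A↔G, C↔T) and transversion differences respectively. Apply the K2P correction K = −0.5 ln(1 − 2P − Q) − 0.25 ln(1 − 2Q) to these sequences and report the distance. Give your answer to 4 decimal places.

Mismatches occur at site 2 (A↔G, transition), site 5 (C↔T, transition), site 6 (A↔C, transversion).
Of the 3 differences, 2 transitions and 1 transversion over 18 sites: P = 2/18 = 0.111111, Q = 1/18 = 0.055556.
d = −0.5·ln(0.722222) − 0.25·ln(0.888888) = −0.5·(-0.325423) − 0.25·(-0.117784) = 0.1922.

0.1922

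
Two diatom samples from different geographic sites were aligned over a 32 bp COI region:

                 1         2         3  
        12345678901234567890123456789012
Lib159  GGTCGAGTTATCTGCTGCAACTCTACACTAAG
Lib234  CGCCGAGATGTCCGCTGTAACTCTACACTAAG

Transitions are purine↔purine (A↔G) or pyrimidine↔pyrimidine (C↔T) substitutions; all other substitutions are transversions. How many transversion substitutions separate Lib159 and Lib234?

Differing sites — 1:G/C (Tv); 3:T/C (Ti); 8:T/A (Tv); 10:A/G (Ti); 13:T/C (Ti); 18:C/T (Ti).
Of the 6 differences, 4 transitions and 2 transversions, so the answer is 2.

2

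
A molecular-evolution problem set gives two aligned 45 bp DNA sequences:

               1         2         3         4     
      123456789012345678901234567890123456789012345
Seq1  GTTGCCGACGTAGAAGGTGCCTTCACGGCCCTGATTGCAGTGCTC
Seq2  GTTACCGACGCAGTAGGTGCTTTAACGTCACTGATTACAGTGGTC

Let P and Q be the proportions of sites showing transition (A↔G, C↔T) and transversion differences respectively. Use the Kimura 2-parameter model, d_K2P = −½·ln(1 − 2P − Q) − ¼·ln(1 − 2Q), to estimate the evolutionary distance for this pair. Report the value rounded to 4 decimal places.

0.2333

Differing sites — 4:G/A (Ti); 11:T/C (Ti); 14:A/T (Tv); 21:C/T (Ti); 24:C/A (Tv); 28:G/T (Tv); 30:C/A (Tv); 37:G/A (Ti); 43:C/G (Tv).
Of the 9 differences, 4 transitions and 5 transversions over 45 sites: P = 4/45 = 0.088889, Q = 5/45 = 0.111111.
d = −0.5·ln(0.711111) − 0.25·ln(0.777778) = −0.5·(-0.340927) − 0.25·(-0.251314) = 0.2333.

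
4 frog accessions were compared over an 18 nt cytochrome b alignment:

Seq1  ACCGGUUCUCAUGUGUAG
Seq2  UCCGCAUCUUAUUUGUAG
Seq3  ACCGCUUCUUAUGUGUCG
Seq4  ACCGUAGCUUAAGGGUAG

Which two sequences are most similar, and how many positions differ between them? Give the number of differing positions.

Pairwise Hamming distances:
  Seq1 vs Seq2: 5
  Seq1 vs Seq3: 3
  Seq1 vs Seq4: 6
  Seq2 vs Seq3: 4
  Seq2 vs Seq4: 6
  Seq3 vs Seq4: 6
The smallest is 3, between Seq1 and Seq3.

3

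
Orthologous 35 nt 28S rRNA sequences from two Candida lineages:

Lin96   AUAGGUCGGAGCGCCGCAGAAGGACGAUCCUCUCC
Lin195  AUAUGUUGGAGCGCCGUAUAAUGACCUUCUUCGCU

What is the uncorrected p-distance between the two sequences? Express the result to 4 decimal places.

The sequences differ at positions 4 (G/U), 7 (C/U), 17 (C/U), 19 (G/U), 22 (G/U), 26 (G/C), 27 (A/U), 30 (C/U), 33 (U/G), 35 (C/U).
There are 10 differences over 35 sites, so p = 10/35 = 0.2857.

0.2857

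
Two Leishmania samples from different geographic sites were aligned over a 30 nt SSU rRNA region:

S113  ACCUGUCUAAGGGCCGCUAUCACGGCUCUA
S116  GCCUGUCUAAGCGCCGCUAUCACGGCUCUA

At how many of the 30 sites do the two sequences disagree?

2

Mismatches occur at site 1 (A/G), site 12 (G/C).
That gives 2 mismatches out of 30 aligned sites, so the Hamming distance is 2.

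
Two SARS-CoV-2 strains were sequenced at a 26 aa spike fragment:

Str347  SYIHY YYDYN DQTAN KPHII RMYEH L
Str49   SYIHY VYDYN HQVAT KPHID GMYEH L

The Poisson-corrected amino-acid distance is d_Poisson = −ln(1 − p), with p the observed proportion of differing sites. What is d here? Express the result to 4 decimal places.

0.2624

The sequences differ at positions 6 (Y/V), 11 (D/H), 13 (T/V), 15 (N/T), 20 (I/D), 21 (R/G).
p = 6/26 = 0.230769.
d = −ln(1 − 0.230769) = −ln(0.769231) = 0.2624.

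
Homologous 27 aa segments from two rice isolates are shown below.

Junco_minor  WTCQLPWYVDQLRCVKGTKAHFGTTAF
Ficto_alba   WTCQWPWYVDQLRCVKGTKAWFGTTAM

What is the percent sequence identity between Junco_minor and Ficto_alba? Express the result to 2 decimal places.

Mismatches occur at site 5 (L→W), site 21 (H→W), site 27 (F→M).
24 of the 27 sites match, so the percent identity is 24/27 × 100 = 88.89%.

88.89%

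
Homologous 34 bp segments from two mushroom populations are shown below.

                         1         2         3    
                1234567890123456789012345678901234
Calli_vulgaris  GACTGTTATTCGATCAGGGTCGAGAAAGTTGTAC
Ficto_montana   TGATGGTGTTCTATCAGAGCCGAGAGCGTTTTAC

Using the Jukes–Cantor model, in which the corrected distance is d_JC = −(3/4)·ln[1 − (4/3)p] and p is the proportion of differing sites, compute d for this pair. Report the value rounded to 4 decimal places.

Mismatches occur at site 1 (G/T), site 2 (A/G), site 3 (C/A), site 6 (T/G), site 8 (A/G), site 12 (G/T), site 18 (G/A), site 20 (T/C), site 26 (A/G), site 27 (A/C), site 31 (G/T).
p = 11/34 = 0.323529.
d = −0.75 · ln(1 − (4/3)·0.323529) = −0.75 · ln(0.568628) = −0.75 · (-0.564529) = 0.4234.

0.4234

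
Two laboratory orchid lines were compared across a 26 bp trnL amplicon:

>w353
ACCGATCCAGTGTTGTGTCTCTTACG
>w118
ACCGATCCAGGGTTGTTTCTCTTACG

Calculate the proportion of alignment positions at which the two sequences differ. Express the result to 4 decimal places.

0.0769

The sequences differ at positions 11 (T/G), 17 (G/T).
There are 2 differences over 26 sites, so p = 2/26 = 0.0769.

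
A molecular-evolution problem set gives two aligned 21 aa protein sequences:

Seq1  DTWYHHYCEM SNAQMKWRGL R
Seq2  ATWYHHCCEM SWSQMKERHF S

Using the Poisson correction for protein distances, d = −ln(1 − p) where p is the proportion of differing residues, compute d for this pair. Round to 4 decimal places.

0.4796

Mismatches occur at site 1 (D↔A), site 7 (Y↔C), site 12 (N↔W), site 13 (A↔S), site 17 (W↔E), site 19 (G↔H), site 20 (L↔F), site 21 (R↔S).
p = 8/21 = 0.380952.
d = −ln(1 − 0.380952) = −ln(0.619048) = 0.4796.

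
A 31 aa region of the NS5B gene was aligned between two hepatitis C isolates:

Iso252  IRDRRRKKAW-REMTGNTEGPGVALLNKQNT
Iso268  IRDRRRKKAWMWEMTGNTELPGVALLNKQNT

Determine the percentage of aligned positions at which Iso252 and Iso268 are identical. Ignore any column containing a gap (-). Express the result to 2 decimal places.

Excluding the 1 gap column leaves 30 comparable sites.
The sequences differ at positions 12 (R/W), 20 (G/L).
28 of the 30 comparable sites match, so the percent identity is 28/30 × 100 = 93.33%.

93.33%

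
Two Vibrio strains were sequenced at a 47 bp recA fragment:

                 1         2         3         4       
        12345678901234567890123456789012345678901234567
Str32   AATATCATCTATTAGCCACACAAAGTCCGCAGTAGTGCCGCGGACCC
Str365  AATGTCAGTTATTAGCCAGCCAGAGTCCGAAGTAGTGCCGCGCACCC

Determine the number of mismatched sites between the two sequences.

Differing sites — 4:A/G; 8:T/G; 9:C/T; 19:C/G; 20:A/C; 23:A/G; 30:C/A; 43:G/C.
That gives 8 mismatches out of 47 aligned sites, so the Hamming distance is 8.

8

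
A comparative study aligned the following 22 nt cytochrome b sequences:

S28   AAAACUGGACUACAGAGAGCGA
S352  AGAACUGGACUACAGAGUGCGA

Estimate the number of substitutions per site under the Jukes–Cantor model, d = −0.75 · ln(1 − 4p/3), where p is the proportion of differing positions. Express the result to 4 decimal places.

The sequences differ at positions 2 (A/G), 18 (A/U).
p = 2/22 = 0.090909.
d = −0.75 · ln(1 − (4/3)·0.090909) = −0.75 · ln(0.878788) = −0.75 · (-0.129212) = 0.0969.

0.0969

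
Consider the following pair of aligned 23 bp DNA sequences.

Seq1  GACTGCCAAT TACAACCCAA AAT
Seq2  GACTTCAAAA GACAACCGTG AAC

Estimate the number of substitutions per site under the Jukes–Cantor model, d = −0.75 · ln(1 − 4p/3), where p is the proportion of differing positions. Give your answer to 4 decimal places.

0.4674

Mismatches occur at site 5 (G↔T), site 7 (C↔A), site 10 (T↔A), site 11 (T↔G), site 18 (C↔G), site 19 (A↔T), site 20 (A↔G), site 23 (T↔C).
p = 8/23 = 0.347826.
d = −0.75 · ln(1 − (4/3)·0.347826) = −0.75 · ln(0.536232) = −0.75 · (-0.623188) = 0.4674.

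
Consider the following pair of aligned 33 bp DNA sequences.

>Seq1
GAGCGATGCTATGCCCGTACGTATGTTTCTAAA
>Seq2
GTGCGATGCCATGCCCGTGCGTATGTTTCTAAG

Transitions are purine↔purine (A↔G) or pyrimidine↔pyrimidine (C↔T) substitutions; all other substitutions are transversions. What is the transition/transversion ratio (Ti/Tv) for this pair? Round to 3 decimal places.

3.000

The sequences differ at positions 2 (A/T, transversion), 10 (T/C, transition), 19 (A/G, transition), 33 (A/G, transition).
Of the 4 differences, 3 transitions and 1 transversion, so Ti/Tv = 3/1 = 3.000.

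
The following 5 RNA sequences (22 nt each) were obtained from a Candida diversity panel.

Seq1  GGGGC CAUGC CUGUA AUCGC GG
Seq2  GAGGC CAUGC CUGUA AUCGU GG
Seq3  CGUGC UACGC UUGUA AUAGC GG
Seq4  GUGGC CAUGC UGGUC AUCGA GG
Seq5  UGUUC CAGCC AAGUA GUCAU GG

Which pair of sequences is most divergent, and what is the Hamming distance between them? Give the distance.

12

Pairwise Hamming distances:
  Seq1 vs Seq2: 2
  Seq1 vs Seq3: 6
  Seq1 vs Seq4: 5
  Seq1 vs Seq5: 10
  Seq2 vs Seq3: 8
  Seq2 vs Seq4: 5
  Seq2 vs Seq5: 10
  Seq3 vs Seq4: 9
  Seq3 vs Seq5: 11
  Seq4 vs Seq5: 12
The largest is 12, between Seq4 and Seq5.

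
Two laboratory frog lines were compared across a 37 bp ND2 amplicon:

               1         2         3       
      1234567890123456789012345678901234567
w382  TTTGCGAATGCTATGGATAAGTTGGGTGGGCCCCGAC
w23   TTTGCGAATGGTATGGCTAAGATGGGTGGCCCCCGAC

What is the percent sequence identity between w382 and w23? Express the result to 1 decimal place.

89.2%

The sequences differ at positions 11 (C/G), 17 (A/C), 22 (T/A), 30 (G/C).
33 of the 37 sites match, so the percent identity is 33/37 × 100 = 89.2%.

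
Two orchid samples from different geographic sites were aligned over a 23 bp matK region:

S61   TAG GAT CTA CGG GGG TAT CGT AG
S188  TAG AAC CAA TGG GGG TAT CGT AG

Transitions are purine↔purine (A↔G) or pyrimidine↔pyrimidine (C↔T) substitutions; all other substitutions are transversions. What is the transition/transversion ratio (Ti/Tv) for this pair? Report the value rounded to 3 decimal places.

The sequences differ at positions 4 (G/A, transition), 6 (T/C, transition), 8 (T/A, transversion), 10 (C/T, transition).
Of the 4 differences, 3 transitions and 1 transversion, so Ti/Tv = 3/1 = 3.000.

3.000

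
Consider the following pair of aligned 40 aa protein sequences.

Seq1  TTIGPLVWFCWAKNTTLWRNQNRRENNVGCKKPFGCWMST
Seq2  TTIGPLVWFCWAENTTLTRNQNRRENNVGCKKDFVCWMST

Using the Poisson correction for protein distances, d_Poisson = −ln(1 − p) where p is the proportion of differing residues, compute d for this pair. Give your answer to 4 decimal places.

0.1054

Differing sites — 13:K/E; 18:W/T; 33:P/D; 35:G/V.
p = 4/40 = 0.100000.
d = −ln(1 − 0.100000) = −ln(0.900000) = 0.1054.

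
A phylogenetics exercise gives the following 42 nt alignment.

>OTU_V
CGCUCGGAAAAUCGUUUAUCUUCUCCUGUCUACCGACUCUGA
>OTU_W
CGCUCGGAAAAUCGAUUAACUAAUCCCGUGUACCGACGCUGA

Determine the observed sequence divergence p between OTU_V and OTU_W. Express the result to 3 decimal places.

Mismatches occur at site 15 (U→A), site 19 (U→A), site 22 (U→A), site 23 (C→A), site 27 (U→C), site 30 (C→G), site 38 (U→G).
There are 7 differences over 42 sites, so p = 7/42 = 0.167.

0.167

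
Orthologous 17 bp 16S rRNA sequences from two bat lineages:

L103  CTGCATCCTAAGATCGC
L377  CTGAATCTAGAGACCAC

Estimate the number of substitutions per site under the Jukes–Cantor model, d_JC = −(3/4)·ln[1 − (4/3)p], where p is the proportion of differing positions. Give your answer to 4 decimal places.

The sequences differ at positions 4 (C/A), 8 (C/T), 9 (T/A), 10 (A/G), 14 (T/C), 16 (G/A).
p = 6/17 = 0.352941.
d = −0.75 · ln(1 − (4/3)·0.352941) = −0.75 · ln(0.529412) = −0.75 · (-0.635988) = 0.4770.

0.4770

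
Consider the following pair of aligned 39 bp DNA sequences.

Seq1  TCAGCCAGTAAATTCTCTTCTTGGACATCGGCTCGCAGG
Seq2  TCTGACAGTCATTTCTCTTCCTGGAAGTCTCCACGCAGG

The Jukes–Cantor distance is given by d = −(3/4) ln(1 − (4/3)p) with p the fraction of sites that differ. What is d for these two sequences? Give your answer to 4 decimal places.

0.3138

Differing sites — 3:A/T; 5:C/A; 10:A/C; 12:A/T; 21:T/C; 26:C/A; 27:A/G; 30:G/T; 31:G/C; 33:T/A.
p = 10/39 = 0.256410.
d = −0.75 · ln(1 − (4/3)·0.256410) = −0.75 · ln(0.658120) = −0.75 · (-0.418368) = 0.3138.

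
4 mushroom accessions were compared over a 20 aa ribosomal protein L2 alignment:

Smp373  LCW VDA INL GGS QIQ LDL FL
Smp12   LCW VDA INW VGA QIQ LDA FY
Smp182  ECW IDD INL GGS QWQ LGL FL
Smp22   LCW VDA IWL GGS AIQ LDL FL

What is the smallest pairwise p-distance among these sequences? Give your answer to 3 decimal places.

Pairwise Hamming distances:
  Smp373 vs Smp12: 5
  Smp373 vs Smp182: 5
  Smp373 vs Smp22: 2
  Smp12 vs Smp182: 10
  Smp12 vs Smp22: 7
  Smp182 vs Smp22: 7
The smallest is 2 mismatches, between Smp373 and Smp22; p = 2/20 = 0.100.

0.100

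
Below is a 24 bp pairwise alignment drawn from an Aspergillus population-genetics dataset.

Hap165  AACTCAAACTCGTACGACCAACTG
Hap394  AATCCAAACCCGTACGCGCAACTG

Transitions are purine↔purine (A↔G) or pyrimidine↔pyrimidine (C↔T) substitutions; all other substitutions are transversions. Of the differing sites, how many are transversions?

The sequences differ at positions 3 (C/T, transition), 4 (T/C, transition), 10 (T/C, transition), 17 (A/C, transversion), 18 (C/G, transversion).
Of the 5 differences, 3 transitions and 2 transversions, so the answer is 2.

2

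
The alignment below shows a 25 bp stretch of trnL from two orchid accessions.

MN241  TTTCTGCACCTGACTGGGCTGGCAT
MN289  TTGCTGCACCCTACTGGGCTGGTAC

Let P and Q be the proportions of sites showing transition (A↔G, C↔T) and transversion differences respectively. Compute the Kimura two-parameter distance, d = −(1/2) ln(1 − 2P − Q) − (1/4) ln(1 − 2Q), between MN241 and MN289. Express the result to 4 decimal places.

The sequences differ at positions 3 (T/G, transversion), 11 (T/C, transition), 12 (G/T, transversion), 23 (C/T, transition), 25 (T/C, transition).
Of the 5 differences, 3 transitions and 2 transversions over 25 sites: P = 3/25 = 0.120000, Q = 2/25 = 0.080000.
d = −0.5·ln(0.680000) − 0.25·ln(0.840000) = −0.5·(-0.385662) − 0.25·(-0.174353) = 0.2364.

0.2364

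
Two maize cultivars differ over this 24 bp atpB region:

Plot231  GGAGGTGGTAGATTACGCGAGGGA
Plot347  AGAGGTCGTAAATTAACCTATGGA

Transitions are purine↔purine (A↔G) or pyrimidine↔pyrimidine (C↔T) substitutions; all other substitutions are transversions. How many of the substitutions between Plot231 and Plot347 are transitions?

2

Mismatches occur at site 1 (G↔A, transition), site 7 (G↔C, transversion), site 11 (G↔A, transition), site 16 (C↔A, transversion), site 17 (G↔C, transversion), site 19 (G↔T, transversion), site 21 (G↔T, transversion).
Of the 7 differences, 2 transitions and 5 transversions, so the answer is 2.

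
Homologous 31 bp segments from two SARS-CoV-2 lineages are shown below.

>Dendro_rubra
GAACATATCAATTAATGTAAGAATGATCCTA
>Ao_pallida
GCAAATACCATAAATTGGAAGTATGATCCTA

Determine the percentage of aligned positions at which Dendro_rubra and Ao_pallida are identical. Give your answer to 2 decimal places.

70.97%

Mismatches occur at site 2 (A↔C), site 4 (C↔A), site 8 (T↔C), site 11 (A↔T), site 12 (T↔A), site 13 (T↔A), site 15 (A↔T), site 18 (T↔G), site 22 (A↔T).
22 of the 31 sites match, so the percent identity is 22/31 × 100 = 70.97%.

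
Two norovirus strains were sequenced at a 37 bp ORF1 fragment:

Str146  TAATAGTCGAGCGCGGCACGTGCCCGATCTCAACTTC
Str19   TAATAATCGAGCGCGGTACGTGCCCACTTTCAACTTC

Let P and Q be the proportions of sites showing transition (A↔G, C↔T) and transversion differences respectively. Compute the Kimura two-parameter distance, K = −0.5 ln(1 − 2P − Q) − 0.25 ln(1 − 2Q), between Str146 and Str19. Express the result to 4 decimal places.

The sequences differ at positions 6 (G/A, transition), 17 (C/T, transition), 26 (G/A, transition), 27 (A/C, transversion), 29 (C/T, transition).
Of the 5 differences, 4 transitions and 1 transversion over 37 sites: P = 4/37 = 0.108108, Q = 1/37 = 0.027027.
d = −0.5·ln(0.756757) − 0.25·ln(0.945946) = −0.5·(-0.278713) − 0.25·(-0.055570) = 0.1532.

0.1532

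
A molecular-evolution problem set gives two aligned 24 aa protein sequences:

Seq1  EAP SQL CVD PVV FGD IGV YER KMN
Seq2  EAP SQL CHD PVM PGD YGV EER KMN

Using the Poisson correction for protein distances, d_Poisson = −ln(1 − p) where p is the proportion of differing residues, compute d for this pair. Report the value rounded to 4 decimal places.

0.2336

The sequences differ at positions 8 (V/H), 12 (V/M), 13 (F/P), 16 (I/Y), 19 (Y/E).
p = 5/24 = 0.208333.
d = −ln(1 − 0.208333) = −ln(0.791667) = 0.2336.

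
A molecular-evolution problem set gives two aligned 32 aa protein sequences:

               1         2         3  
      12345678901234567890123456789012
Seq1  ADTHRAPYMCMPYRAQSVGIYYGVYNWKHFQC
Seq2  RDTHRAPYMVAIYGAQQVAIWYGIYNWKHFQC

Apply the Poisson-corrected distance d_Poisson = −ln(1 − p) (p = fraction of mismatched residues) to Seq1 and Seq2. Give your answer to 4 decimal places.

0.3302

Differing sites — 1:A/R; 10:C/V; 11:M/A; 12:P/I; 14:R/G; 17:S/Q; 19:G/A; 21:Y/W; 24:V/I.
p = 9/32 = 0.281250.
d = −ln(1 − 0.281250) = −ln(0.718750) = 0.3302.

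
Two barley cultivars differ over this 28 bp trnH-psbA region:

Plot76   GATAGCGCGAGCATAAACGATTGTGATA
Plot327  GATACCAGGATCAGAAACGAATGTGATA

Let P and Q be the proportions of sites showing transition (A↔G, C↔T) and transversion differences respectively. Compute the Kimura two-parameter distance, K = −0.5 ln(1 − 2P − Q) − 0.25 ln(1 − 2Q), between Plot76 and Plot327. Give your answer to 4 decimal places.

Mismatches occur at site 5 (G/C, transversion), site 7 (G/A, transition), site 8 (C/G, transversion), site 11 (G/T, transversion), site 14 (T/G, transversion), site 21 (T/A, transversion).
Of the 6 differences, 1 transition and 5 transversions over 28 sites: P = 1/28 = 0.035714, Q = 5/28 = 0.178571.
d = −0.5·ln(0.750001) − 0.25·ln(0.642858) = −0.5·(-0.287681) − 0.25·(-0.441831) = 0.2543.

0.2543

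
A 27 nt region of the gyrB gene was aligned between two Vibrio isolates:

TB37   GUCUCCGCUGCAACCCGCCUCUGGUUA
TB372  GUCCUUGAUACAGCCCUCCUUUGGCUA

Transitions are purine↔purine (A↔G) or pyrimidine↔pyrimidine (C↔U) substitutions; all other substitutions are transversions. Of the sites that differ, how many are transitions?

7

Differing sites — 4:U/C (Ti); 5:C/U (Ti); 6:C/U (Ti); 8:C/A (Tv); 10:G/A (Ti); 13:A/G (Ti); 17:G/U (Tv); 21:C/U (Ti); 25:U/C (Ti).
Of the 9 differences, 7 transitions and 2 transversions, so the answer is 7.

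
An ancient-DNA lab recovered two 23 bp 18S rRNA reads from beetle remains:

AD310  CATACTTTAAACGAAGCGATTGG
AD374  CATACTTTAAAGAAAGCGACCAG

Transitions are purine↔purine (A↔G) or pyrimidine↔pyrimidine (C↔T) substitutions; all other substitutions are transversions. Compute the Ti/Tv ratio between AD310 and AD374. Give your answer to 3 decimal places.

4.000

Mismatches occur at site 12 (C/G, transversion), site 13 (G/A, transition), site 20 (T/C, transition), site 21 (T/C, transition), site 22 (G/A, transition).
Of the 5 differences, 4 transitions and 1 transversion, so Ti/Tv = 4/1 = 4.000.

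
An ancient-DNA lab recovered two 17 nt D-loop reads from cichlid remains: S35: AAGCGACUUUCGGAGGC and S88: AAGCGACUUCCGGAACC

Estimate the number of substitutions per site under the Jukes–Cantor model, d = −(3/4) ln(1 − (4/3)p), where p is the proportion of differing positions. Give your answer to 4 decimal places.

The sequences differ at positions 10 (U/C), 15 (G/A), 16 (G/C).
p = 3/17 = 0.176471.
d = −0.75 · ln(1 − (4/3)·0.176471) = −0.75 · ln(0.764705) = −0.75 · (-0.268265) = 0.2012.

0.2012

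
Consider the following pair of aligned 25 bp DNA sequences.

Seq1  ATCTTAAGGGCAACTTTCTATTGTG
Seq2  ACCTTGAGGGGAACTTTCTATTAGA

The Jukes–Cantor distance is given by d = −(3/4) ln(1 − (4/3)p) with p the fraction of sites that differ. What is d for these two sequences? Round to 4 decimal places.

Differing sites — 2:T/C; 6:A/G; 11:C/G; 23:G/A; 24:T/G; 25:G/A.
p = 6/25 = 0.240000.
d = −0.75 · ln(1 − (4/3)·0.240000) = −0.75 · ln(0.680000) = −0.75 · (-0.385662) = 0.2892.

0.2892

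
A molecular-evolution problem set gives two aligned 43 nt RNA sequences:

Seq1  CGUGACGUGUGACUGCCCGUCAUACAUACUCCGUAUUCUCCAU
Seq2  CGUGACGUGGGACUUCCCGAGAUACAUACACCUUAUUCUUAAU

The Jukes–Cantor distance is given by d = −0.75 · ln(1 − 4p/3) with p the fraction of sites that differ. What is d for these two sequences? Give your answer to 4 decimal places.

Differing sites — 10:U/G; 15:G/U; 20:U/A; 21:C/G; 30:U/A; 33:G/U; 40:C/U; 41:C/A.
p = 8/43 = 0.186047.
d = −0.75 · ln(1 − (4/3)·0.186047) = −0.75 · ln(0.751937) = −0.75 · (-0.285103) = 0.2138.

0.2138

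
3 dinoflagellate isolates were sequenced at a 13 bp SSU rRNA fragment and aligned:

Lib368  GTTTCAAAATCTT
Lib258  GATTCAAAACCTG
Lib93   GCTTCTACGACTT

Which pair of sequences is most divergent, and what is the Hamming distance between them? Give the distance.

Pairwise Hamming distances:
  Lib368 vs Lib258: 3
  Lib368 vs Lib93: 5
  Lib258 vs Lib93: 6
The largest is 6, between Lib258 and Lib93.

6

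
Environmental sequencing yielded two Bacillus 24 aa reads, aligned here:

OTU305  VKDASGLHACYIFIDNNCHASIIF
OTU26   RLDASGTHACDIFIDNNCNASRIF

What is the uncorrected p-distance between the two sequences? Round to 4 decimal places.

Mismatches occur at site 1 (V↔R), site 2 (K↔L), site 7 (L↔T), site 11 (Y↔D), site 19 (H↔N), site 22 (I↔R).
There are 6 differences over 24 sites, so p = 6/24 = 0.2500.

0.2500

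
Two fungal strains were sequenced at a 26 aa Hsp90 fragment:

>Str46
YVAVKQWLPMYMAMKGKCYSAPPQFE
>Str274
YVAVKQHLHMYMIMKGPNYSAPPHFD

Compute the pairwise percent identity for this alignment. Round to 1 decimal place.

Differing sites — 7:W/H; 9:P/H; 13:A/I; 17:K/P; 18:C/N; 24:Q/H; 26:E/D.
19 of the 26 sites match, so the percent identity is 19/26 × 100 = 73.1%.

73.1%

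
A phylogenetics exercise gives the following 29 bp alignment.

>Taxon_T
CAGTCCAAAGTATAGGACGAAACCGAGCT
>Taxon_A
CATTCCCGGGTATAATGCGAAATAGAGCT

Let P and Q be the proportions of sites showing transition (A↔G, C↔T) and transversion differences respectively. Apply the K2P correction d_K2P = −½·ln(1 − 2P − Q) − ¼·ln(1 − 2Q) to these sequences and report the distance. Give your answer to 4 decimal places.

0.4103

Mismatches occur at site 3 (G→T, transversion), site 7 (A→C, transversion), site 8 (A→G, transition), site 9 (A→G, transition), site 15 (G→A, transition), site 16 (G→T, transversion), site 17 (A→G, transition), site 23 (C→T, transition), site 24 (C→A, transversion).
Of the 9 differences, 5 transitions and 4 transversions over 29 sites: P = 5/29 = 0.172414, Q = 4/29 = 0.137931.
d = −0.5·ln(0.517241) − 0.25·ln(0.724138) = −0.5·(-0.659246) − 0.25·(-0.322773) = 0.4103.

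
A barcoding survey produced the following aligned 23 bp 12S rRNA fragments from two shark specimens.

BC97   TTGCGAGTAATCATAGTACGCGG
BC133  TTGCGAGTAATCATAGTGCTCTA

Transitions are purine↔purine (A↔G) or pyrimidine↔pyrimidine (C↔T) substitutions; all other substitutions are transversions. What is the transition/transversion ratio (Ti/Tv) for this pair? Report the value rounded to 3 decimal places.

1.000

Differing sites — 18:A/G (Ti); 20:G/T (Tv); 22:G/T (Tv); 23:G/A (Ti).
Of the 4 differences, 2 transitions and 2 transversions, so Ti/Tv = 2/2 = 1.000.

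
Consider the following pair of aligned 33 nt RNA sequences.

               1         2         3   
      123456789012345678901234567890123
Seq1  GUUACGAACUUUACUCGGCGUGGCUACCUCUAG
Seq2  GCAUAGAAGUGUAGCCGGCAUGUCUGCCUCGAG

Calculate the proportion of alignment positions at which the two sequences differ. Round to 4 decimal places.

Mismatches occur at site 2 (U↔C), site 3 (U↔A), site 4 (A↔U), site 5 (C↔A), site 9 (C↔G), site 11 (U↔G), site 14 (C↔G), site 15 (U↔C), site 20 (G↔A), site 23 (G↔U), site 26 (A↔G), site 31 (U↔G).
There are 12 differences over 33 sites, so p = 12/33 = 0.3636.

0.3636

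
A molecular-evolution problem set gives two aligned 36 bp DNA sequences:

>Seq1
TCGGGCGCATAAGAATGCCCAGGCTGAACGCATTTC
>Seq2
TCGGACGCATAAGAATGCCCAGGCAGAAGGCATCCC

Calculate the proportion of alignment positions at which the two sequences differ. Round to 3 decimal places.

The sequences differ at positions 5 (G/A), 25 (T/A), 29 (C/G), 34 (T/C), 35 (T/C).
There are 5 differences over 36 sites, so p = 5/36 = 0.139.

0.139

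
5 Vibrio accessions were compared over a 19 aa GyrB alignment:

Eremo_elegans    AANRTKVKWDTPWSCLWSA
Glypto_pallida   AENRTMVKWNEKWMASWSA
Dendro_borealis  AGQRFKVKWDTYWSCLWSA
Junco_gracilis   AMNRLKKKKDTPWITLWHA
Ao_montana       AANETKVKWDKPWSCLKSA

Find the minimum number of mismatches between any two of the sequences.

Pairwise Hamming distances:
  Eremo_elegans vs Glypto_pallida: 8
  Eremo_elegans vs Dendro_borealis: 4
  Eremo_elegans vs Junco_gracilis: 7
  Eremo_elegans vs Ao_montana: 3
  Glypto_pallida vs Dendro_borealis: 10
  Glypto_pallida vs Junco_gracilis: 12
  Glypto_pallida vs Ao_montana: 10
  Dendro_borealis vs Junco_gracilis: 9
  Dendro_borealis vs Ao_montana: 7
  Junco_gracilis vs Ao_montana: 10
The smallest is 3, between Eremo_elegans and Ao_montana.

3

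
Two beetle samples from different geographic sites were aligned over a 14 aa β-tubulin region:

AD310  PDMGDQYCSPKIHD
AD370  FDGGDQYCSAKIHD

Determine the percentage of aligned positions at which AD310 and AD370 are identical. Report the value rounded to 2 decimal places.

The sequences differ at positions 1 (P/F), 3 (M/G), 10 (P/A).
11 of the 14 sites match, so the percent identity is 11/14 × 100 = 78.57%.

78.57%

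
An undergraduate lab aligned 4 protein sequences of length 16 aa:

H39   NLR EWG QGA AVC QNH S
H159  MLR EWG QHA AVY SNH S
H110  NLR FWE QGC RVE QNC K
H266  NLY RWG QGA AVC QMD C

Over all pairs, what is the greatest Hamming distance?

10

Pairwise Hamming distances:
  H39 vs H159: 4
  H39 vs H110: 7
  H39 vs H266: 5
  H159 vs H110: 10
  H159 vs H266: 9
  H110 vs H266: 9
The largest is 10, between H159 and H110.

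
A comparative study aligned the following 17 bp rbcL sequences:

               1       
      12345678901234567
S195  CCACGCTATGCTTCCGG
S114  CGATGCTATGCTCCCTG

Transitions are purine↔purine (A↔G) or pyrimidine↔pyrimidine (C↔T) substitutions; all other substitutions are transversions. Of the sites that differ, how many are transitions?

Mismatches occur at site 2 (C→G, transversion), site 4 (C→T, transition), site 13 (T→C, transition), site 16 (G→T, transversion).
Of the 4 differences, 2 transitions and 2 transversions, so the answer is 2.

2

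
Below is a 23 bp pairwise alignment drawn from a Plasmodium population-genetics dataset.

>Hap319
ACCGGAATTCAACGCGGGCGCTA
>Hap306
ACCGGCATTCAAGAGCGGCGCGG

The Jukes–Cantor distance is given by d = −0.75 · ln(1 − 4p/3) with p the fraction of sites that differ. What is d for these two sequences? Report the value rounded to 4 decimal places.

0.3904

The sequences differ at positions 6 (A/C), 13 (C/G), 14 (G/A), 15 (C/G), 16 (G/C), 22 (T/G), 23 (A/G).
p = 7/23 = 0.304348.
d = −0.75 · ln(1 − (4/3)·0.304348) = −0.75 · ln(0.594203) = −0.75 · (-0.520534) = 0.3904.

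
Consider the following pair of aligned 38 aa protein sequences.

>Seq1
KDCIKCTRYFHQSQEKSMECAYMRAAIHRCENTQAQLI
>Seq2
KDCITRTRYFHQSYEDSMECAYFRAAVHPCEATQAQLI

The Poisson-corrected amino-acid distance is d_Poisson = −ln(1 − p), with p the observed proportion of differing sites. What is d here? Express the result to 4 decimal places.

Mismatches occur at site 5 (K↔T), site 6 (C↔R), site 14 (Q↔Y), site 16 (K↔D), site 23 (M↔F), site 27 (I↔V), site 29 (R↔P), site 32 (N↔A).
p = 8/38 = 0.210526.
d = −ln(1 − 0.210526) = −ln(0.789474) = 0.2364.

0.2364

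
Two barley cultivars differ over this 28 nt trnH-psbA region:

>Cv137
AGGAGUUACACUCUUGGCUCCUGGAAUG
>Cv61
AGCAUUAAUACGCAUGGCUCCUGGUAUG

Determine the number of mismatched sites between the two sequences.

7

Mismatches occur at site 3 (G→C), site 5 (G→U), site 7 (U→A), site 9 (C→U), site 12 (U→G), site 14 (U→A), site 25 (A→U).
That gives 7 mismatches out of 28 aligned sites, so the Hamming distance is 7.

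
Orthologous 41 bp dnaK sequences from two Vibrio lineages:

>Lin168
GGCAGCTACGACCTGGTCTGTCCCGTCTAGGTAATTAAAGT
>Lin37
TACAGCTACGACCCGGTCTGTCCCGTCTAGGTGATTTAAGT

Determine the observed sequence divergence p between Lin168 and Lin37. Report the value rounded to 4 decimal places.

0.1220

Differing sites — 1:G/T; 2:G/A; 14:T/C; 33:A/G; 37:A/T.
There are 5 differences over 41 sites, so p = 5/41 = 0.1220.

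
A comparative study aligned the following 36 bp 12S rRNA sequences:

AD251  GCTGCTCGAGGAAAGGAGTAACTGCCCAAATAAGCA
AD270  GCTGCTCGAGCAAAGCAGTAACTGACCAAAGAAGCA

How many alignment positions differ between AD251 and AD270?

4

Differing sites — 11:G/C; 16:G/C; 25:C/A; 31:T/G.
That gives 4 mismatches out of 36 aligned sites, so the Hamming distance is 4.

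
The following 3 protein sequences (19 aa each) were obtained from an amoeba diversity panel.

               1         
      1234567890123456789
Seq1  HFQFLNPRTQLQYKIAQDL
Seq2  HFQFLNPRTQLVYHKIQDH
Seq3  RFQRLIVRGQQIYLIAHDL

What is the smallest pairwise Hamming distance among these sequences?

5

Pairwise Hamming distances:
  Seq1 vs Seq2: 5
  Seq1 vs Seq3: 9
  Seq2 vs Seq3: 12
The smallest is 5, between Seq1 and Seq2.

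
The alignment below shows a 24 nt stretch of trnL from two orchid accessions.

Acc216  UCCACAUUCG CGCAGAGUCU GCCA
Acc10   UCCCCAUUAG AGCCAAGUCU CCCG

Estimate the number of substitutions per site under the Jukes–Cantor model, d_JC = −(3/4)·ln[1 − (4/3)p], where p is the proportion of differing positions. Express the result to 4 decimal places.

0.3694

The sequences differ at positions 4 (A/C), 9 (C/A), 11 (C/A), 14 (A/C), 15 (G/A), 21 (G/C), 24 (A/G).
p = 7/24 = 0.291667.
d = −0.75 · ln(1 − (4/3)·0.291667) = −0.75 · ln(0.611111) = −0.75 · (-0.492477) = 0.3694.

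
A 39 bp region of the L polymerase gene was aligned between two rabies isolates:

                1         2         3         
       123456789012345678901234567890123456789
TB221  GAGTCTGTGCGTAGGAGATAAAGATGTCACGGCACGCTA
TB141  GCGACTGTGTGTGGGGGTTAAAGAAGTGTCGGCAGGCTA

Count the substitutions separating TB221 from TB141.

The sequences differ at positions 2 (A/C), 4 (T/A), 10 (C/T), 13 (A/G), 16 (A/G), 18 (A/T), 25 (T/A), 28 (C/G), 29 (A/T), 35 (C/G).
That gives 10 mismatches out of 39 aligned sites, so the Hamming distance is 10.

10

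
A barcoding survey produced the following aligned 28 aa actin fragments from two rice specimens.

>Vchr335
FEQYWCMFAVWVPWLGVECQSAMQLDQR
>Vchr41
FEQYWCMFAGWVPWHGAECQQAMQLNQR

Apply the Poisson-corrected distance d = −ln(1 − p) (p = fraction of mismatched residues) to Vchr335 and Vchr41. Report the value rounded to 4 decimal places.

Differing sites — 10:V/G; 15:L/H; 17:V/A; 21:S/Q; 26:D/N.
p = 5/28 = 0.178571.
d = −ln(1 − 0.178571) = −ln(0.821429) = 0.1967.

0.1967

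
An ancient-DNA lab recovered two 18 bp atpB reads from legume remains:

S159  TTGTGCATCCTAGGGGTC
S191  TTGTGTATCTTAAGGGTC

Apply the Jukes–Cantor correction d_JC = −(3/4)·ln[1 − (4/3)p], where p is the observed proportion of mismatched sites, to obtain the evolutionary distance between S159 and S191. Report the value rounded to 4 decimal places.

0.1885

Differing sites — 6:C/T; 10:C/T; 13:G/A.
p = 3/18 = 0.166667.
d = −0.75 · ln(1 − (4/3)·0.166667) = −0.75 · ln(0.777777) = −0.75 · (-0.251315) = 0.1885.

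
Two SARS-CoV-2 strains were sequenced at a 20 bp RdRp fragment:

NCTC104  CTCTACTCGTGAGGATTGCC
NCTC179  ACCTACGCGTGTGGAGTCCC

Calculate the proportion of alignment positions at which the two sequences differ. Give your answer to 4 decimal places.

0.3000

The sequences differ at positions 1 (C/A), 2 (T/C), 7 (T/G), 12 (A/T), 16 (T/G), 18 (G/C).
There are 6 differences over 20 sites, so p = 6/20 = 0.3000.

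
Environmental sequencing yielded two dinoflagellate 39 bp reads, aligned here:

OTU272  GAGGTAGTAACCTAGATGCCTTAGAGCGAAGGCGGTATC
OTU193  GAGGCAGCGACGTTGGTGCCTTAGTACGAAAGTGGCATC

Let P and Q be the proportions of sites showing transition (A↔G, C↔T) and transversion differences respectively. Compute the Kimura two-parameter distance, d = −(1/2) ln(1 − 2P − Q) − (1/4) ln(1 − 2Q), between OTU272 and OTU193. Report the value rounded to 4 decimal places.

0.3757

The sequences differ at positions 5 (T/C, transition), 8 (T/C, transition), 9 (A/G, transition), 12 (C/G, transversion), 14 (A/T, transversion), 16 (A/G, transition), 25 (A/T, transversion), 26 (G/A, transition), 31 (G/A, transition), 33 (C/T, transition), 36 (T/C, transition).
Of the 11 differences, 8 transitions and 3 transversions over 39 sites: P = 8/39 = 0.205128, Q = 3/39 = 0.076923.
d = −0.5·ln(0.512821) − 0.25·ln(0.846154) = −0.5·(-0.667828) − 0.25·(-0.167054) = 0.3757.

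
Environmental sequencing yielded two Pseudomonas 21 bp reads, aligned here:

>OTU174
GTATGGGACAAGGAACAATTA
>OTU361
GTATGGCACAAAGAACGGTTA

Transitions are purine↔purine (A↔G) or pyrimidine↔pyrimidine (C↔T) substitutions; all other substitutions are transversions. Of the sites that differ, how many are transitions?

3

The sequences differ at positions 7 (G/C, transversion), 12 (G/A, transition), 17 (A/G, transition), 18 (A/G, transition).
Of the 4 differences, 3 transitions and 1 transversion, so the answer is 3.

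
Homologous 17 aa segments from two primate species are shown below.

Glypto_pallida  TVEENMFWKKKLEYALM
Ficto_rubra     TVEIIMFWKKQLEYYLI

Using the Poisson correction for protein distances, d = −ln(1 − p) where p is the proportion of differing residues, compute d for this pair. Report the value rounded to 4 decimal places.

Mismatches occur at site 4 (E→I), site 5 (N→I), site 11 (K→Q), site 15 (A→Y), site 17 (M→I).
p = 5/17 = 0.294118.
d = −ln(1 − 0.294118) = −ln(0.705882) = 0.3483.

0.3483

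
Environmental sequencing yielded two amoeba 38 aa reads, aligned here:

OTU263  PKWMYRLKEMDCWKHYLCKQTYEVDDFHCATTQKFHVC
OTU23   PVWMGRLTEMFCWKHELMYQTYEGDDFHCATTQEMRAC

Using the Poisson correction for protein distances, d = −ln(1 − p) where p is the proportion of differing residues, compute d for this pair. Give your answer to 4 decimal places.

0.3795

Differing sites — 2:K/V; 5:Y/G; 8:K/T; 11:D/F; 16:Y/E; 18:C/M; 19:K/Y; 24:V/G; 34:K/E; 35:F/M; 36:H/R; 37:V/A.
p = 12/38 = 0.315789.
d = −ln(1 − 0.315789) = −ln(0.684211) = 0.3795.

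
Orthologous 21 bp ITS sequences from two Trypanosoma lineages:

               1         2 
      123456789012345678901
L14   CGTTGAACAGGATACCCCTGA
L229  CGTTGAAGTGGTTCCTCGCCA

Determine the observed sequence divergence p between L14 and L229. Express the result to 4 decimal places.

The sequences differ at positions 8 (C/G), 9 (A/T), 12 (A/T), 14 (A/C), 16 (C/T), 18 (C/G), 19 (T/C), 20 (G/C).
There are 8 differences over 21 sites, so p = 8/21 = 0.3810.

0.3810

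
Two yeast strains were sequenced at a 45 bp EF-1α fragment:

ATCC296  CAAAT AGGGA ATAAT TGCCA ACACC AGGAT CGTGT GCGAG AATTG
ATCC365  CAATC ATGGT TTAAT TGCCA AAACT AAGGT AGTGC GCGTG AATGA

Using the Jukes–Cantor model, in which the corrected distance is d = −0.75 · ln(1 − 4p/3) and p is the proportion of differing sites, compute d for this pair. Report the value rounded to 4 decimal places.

Mismatches occur at site 4 (A↔T), site 5 (T↔C), site 7 (G↔T), site 10 (A↔T), site 11 (A↔T), site 22 (C↔A), site 25 (C↔T), site 27 (G↔A), site 29 (A↔G), site 31 (C↔A), site 35 (T↔C), site 39 (A↔T), site 44 (T↔G), site 45 (G↔A).
p = 14/45 = 0.311111.
d = −0.75 · ln(1 − (4/3)·0.311111) = −0.75 · ln(0.585185) = −0.75 · (-0.535827) = 0.4019.

0.4019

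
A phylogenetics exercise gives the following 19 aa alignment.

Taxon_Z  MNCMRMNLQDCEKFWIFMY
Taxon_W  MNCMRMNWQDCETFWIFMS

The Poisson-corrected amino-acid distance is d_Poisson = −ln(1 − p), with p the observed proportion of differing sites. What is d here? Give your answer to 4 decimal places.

0.1719

Mismatches occur at site 8 (L↔W), site 13 (K↔T), site 19 (Y↔S).
p = 3/19 = 0.157895.
d = −ln(1 − 0.157895) = −ln(0.842105) = 0.1719.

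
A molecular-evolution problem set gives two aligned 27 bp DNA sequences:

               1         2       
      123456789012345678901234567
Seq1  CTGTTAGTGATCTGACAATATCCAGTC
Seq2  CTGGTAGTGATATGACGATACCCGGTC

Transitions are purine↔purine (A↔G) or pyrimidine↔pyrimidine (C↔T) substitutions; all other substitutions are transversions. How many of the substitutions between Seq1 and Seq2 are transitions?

Differing sites — 4:T/G (Tv); 12:C/A (Tv); 17:A/G (Ti); 21:T/C (Ti); 24:A/G (Ti).
Of the 5 differences, 3 transitions and 2 transversions, so the answer is 3.

3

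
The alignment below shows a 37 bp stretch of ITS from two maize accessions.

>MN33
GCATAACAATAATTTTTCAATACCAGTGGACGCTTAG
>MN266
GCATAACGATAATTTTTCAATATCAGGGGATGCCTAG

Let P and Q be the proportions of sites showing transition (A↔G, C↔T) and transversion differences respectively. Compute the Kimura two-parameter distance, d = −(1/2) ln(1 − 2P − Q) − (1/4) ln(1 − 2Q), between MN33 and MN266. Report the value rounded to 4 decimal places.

0.1532

Mismatches occur at site 8 (A↔G, transition), site 23 (C↔T, transition), site 27 (T↔G, transversion), site 31 (C↔T, transition), site 34 (T↔C, transition).
Of the 5 differences, 4 transitions and 1 transversion over 37 sites: P = 4/37 = 0.108108, Q = 1/37 = 0.027027.
d = −0.5·ln(0.756757) − 0.25·ln(0.945946) = −0.5·(-0.278713) − 0.25·(-0.055570) = 0.1532.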